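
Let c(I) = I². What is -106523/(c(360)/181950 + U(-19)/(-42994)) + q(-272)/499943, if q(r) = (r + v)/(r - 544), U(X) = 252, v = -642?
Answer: -13490045388474639451/89461140267240 ≈ -1.5079e+5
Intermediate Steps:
q(r) = (-642 + r)/(-544 + r) (q(r) = (r - 642)/(r - 544) = (-642 + r)/(-544 + r))
-106523/(c(360)/181950 + U(-19)/(-42994)) + q(-272)/499943 = -106523/(360²/181950 + 252/(-42994)) + ((-642 - 272)/(-544 - 272))/499943 = -106523/(129600*(1/181950) + 252*(-1/42994)) + (-914/(-816))*(1/499943) = -106523/(864/1213 - 18/3071) - 1/816*(-914)*(1/499943) = -106523/2631510/3725123 + (457/408)*(1/499943) = -106523*3725123/2631510 + 457/203976744 = -396811277329/2631510 + 457/203976744 = -13490045388474639451/89461140267240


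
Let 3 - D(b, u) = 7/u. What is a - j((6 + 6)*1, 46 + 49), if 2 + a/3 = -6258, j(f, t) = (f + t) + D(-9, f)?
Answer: -226673/12 ≈ -18889.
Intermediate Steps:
D(b, u) = 3 - 7/u
j(f, t) = 3 + f + t - 7/f (j(f, t) = (f + t) + (3 - 7/f) = 3 + f + t - 7/f)
a = -18780 (a = -6 + 3*(-6258) = -6 - 18774 = -18780)
a - j((6 + 6)*1, 46 + 49) = -18780 - (3 + (6 + 6)*1 + (46 + 49) - 7/(6 + 6)) = -18780 - (3 + 12*1 + 95 - 7/(12*1)) = -18780 - (3 + 12 + 95 - 7/12) = -18780 - 1*1313/12 = -18780 - 1313/12 = -226673/12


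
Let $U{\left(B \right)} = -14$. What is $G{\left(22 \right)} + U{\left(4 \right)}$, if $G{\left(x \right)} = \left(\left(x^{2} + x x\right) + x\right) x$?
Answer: $21766$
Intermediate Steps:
$G{\left(x \right)} = x \left(x + 2 x^{2}\right)$ ($G{\left(x \right)} = \left(\left(x^{2} + x^{2}\right) + x\right) x = \left(2 x^{2} + x\right) x = \left(x + 2 x^{2}\right) x = x \left(x + 2 x^{2}\right)$)
$G{\left(22 \right)} + U{\left(4 \right)} = 22^{2} \left(1 + 2 \cdot 22\right) - 14 = 484 \left(1 + 44\right) - 14 = 484 \cdot 45 - 14 = 21780 - 14 = 21766$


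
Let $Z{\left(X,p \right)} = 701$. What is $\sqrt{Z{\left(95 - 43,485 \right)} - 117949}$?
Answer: $16 i \sqrt{458} \approx 342.42 i$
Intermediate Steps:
$\sqrt{Z{\left(95 - 43,485 \right)} - 117949} = \sqrt{701 - 117949} = \sqrt{-117248} = 16 i \sqrt{458}$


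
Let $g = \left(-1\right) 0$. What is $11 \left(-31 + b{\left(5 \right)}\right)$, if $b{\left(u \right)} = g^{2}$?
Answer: $-341$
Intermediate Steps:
$g = 0$
$b{\left(u \right)} = 0$ ($b{\left(u \right)} = 0^{2} = 0$)
$11 \left(-31 + b{\left(5 \right)}\right) = 11 \left(-31 + 0\right) = 11 \left(-31\right) = -341$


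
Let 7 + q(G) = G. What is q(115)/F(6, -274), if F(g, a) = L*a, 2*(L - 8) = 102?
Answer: -54/8083 ≈ -0.0066807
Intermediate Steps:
L = 59 (L = 8 + (1/2)*102 = 8 + 51 = 59)
q(G) = -7 + G
F(g, a) = 59*a
q(115)/F(6, -274) = (-7 + 115)/((59*(-274))) = 108/(-16166) = 108*(-1/16166) = -54/8083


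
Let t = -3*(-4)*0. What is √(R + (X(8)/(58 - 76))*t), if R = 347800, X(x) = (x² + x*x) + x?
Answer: 10*√3478 ≈ 589.75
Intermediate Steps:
X(x) = x + 2*x² (X(x) = (x² + x²) + x = 2*x² + x = x + 2*x²)
t = 0 (t = 12*0 = 0)
√(R + (X(8)/(58 - 76))*t) = √(347800 + ((8*(1 + 2*8))/(58 - 76))*0) = √(347800 + ((8*(1 + 16))/(-18))*0) = √(347800 - 4*17/9*0) = √(347800 - 1/18*136*0) = √(347800 - 68/9*0) = √(347800 + 0) = √347800 = 10*√3478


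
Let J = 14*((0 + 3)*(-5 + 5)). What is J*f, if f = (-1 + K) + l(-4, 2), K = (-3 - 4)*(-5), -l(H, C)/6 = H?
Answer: 0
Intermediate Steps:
l(H, C) = -6*H
K = 35 (K = -7*(-5) = 35)
f = 58 (f = (-1 + 35) - 6*(-4) = 34 + 24 = 58)
J = 0 (J = 14*(3*0) = 14*0 = 0)
J*f = 0*58 = 0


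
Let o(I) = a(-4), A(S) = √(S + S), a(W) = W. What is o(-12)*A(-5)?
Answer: -4*I*√10 ≈ -12.649*I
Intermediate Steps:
A(S) = √2*√S (A(S) = √(2*S) = √2*√S)
o(I) = -4
o(-12)*A(-5) = -4*√2*√(-5) = -4*√2*I*√5 = -4*I*√10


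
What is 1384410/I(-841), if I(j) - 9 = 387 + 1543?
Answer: 1384410/1939 ≈ 713.98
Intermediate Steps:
I(j) = 1939 (I(j) = 9 + (387 + 1543) = 9 + 1930 = 1939)
1384410/I(-841) = 1384410/1939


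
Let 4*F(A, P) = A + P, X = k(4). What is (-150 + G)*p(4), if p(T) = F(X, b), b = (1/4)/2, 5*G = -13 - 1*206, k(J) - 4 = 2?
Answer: -47481/160 ≈ -296.76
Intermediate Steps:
k(J) = 6 (k(J) = 4 + 2 = 6)
X = 6
G = -219/5 (G = (-13 - 1*206)/5 = (-13 - 206)/5 = (⅕)*(-219) = -219/5 ≈ -43.800)
b = ⅛ (b = (1*(¼))*(½) = (¼)*(½) = ⅛ ≈ 0.12500)
F(A, P) = A/4 + P/4 (F(A, P) = (A + P)/4 = A/4 + P/4)
p(T) = 49/32 (p(T) = (¼)*6 + (¼)*(⅛) = 3/2 + 1/32 = 49/32)
(-150 + G)*p(4) = (-150 - 219/5)*(49/32) = -969/5*49/32 = -47481/160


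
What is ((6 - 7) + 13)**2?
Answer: 144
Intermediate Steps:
((6 - 7) + 13)**2 = (-1 + 13)**2 = 12**2 = 144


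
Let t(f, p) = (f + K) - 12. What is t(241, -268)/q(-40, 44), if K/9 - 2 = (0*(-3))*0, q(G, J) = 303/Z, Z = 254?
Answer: 62738/303 ≈ 207.06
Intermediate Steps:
q(G, J) = 303/254
K = 18 (K = 18 + 9*((0*(-3))*0) = 18 + 9*(0*0) = 18 + 9*0 = 18 + 0 = 18)
t(f, p) = 6 + f (t(f, p) = (f + 18) - 12 = (18 + f) - 12 = 6 + f)
t(241, -268)/q(-40, 44) = (6 + 241)/(303/254) = 247*(254/303) = 62738/303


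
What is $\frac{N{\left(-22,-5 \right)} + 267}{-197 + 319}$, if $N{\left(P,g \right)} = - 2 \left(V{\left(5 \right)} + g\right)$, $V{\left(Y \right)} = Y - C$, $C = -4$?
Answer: $\frac{259}{122} \approx 2.123$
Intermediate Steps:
$V{\left(Y \right)} = 4 + Y$ ($V{\left(Y \right)} = Y - -4 = Y + 4 = 4 + Y$)
$N{\left(P,g \right)} = -18 - 2 g$ ($N{\left(P,g \right)} = - 2 \left(\left(4 + 5\right) + g\right) = - 2 \left(9 + g\right) = -18 - 2 g$)
$\frac{N{\left(-22,-5 \right)} + 267}{-197 + 319} = \frac{\left(-18 - -10\right) + 267}{-197 + 319} = \frac{\left(-18 + 10\right) + 267}{122} = \left(-8 + 267\right) \frac{1}{122} = 259 \cdot \frac{1}{122} = \frac{259}{122}$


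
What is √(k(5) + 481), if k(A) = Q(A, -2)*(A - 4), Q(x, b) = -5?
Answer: 2*√119 ≈ 21.817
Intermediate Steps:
k(A) = 20 - 5*A (k(A) = -5*(A - 4) = -5*(-4 + A) = 20 - 5*A)
√(k(5) + 481) = √((20 - 5*5) + 481) = √((20 - 25) + 481) = √(-5 + 481) = √476 = 2*√119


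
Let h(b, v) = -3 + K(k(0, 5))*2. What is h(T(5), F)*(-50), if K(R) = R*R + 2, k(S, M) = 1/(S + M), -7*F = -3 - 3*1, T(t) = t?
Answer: -54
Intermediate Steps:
F = 6/7 (F = -(-3 - 3*1)/7 = -(-3 - 3)/7 = -⅐*(-6) = 6/7 ≈ 0.85714)
k(S, M) = 1/(M + S)
K(R) = 2 + R² (K(R) = R² + 2 = 2 + R²)
h(b, v) = 27/25 (h(b, v) = -3 + (2 + (1/(5 + 0))²)*2 = -3 + (2 + (1/5)²)*2 = -3 + (2 + (⅕)²)*2 = -3 + (2 + 1/25)*2 = -3 + (51/25)*2 = -3 + 102/25 = 27/25)
h(T(5), F)*(-50) = (27/25)*(-50) = -54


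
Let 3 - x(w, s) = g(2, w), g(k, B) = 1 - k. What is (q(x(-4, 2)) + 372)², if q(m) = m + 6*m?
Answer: 160000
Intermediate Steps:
x(w, s) = 4 (x(w, s) = 3 - (1 - 1*2) = 3 - (1 - 2) = 3 - 1*(-1) = 3 + 1 = 4)
q(m) = 7*m
(q(x(-4, 2)) + 372)² = (7*4 + 372)² = (28 + 372)² = 400² = 160000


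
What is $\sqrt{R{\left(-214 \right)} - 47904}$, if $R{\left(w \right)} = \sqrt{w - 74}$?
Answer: $2 \sqrt{-11976 + 3 i \sqrt{2}} \approx 0.038769 + 218.87 i$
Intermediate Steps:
$R{\left(w \right)} = \sqrt{-74 + w}$
$\sqrt{R{\left(-214 \right)} - 47904} = \sqrt{\sqrt{-74 - 214} - 47904} = \sqrt{\sqrt{-288} - 47904} = \sqrt{12 i \sqrt{2} - 47904} = \sqrt{-47904 + 12 i \sqrt{2}}$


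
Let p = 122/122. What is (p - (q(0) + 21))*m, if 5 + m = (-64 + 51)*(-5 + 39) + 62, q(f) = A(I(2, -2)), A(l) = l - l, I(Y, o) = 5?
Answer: 7700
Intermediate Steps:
A(l) = 0
q(f) = 0
m = -385 (m = -5 + ((-64 + 51)*(-5 + 39) + 62) = -5 + (-13*34 + 62) = -5 + (-442 + 62) = -5 - 380 = -385)
p = 1 (p = 122*(1/122) = 1)
(p - (q(0) + 21))*m = (1 - (0 + 21))*(-385) = (1 - 1*21)*(-385) = (1 - 21)*(-385) = -20*(-385) = 7700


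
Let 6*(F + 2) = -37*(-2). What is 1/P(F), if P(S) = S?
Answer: 3/31 ≈ 0.096774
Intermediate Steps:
F = 31/3 (F = -2 + (-37*(-2))/6 = -2 + (1/6)*74 = -2 + 37/3 = 31/3 ≈ 10.333)
1/P(F) = 1/(31/3) = 3/31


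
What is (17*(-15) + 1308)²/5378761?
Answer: 1108809/5378761 ≈ 0.20615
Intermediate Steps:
(17*(-15) + 1308)²/5378761 = (-255 + 1308)²*(1/5378761) = 1053²*(1/5378761) = 1108809*(1/5378761) = 1108809/5378761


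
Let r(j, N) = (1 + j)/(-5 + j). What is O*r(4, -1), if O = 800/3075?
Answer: -160/123 ≈ -1.3008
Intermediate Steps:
O = 32/123 (O = 800*(1/3075) = 32/123 ≈ 0.26016)
r(j, N) = (1 + j)/(-5 + j)
O*r(4, -1) = 32*((1 + 4)/(-5 + 4))/123 = 32*(5/(-1))/123 = 32*(-1*5)/123 = (32/123)*(-5) = -160/123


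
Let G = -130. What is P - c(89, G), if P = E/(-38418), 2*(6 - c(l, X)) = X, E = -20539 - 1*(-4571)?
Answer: -1355855/19209 ≈ -70.584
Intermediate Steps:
E = -15968 (E = -20539 + 4571 = -15968)
c(l, X) = 6 - X/2
P = 7984/19209 (P = -15968/(-38418) = -15968*(-1/38418) = 7984/19209 ≈ 0.41564)
P - c(89, G) = 7984/19209 - (6 - ½*(-130)) = 7984/19209 - (6 + 65) = 7984/19209 - 1*71 = 7984/19209 - 71 = -1355855/19209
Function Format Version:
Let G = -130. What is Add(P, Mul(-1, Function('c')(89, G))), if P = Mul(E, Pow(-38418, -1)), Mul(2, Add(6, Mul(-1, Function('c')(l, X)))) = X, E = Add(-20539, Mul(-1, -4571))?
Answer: Rational(-1355855, 19209) ≈ -70.584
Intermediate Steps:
E = -15968 (E = Add(-20539, 4571) = -15968)
Function('c')(l, X) = Add(6, Mul(Rational(-1, 2), X))
P = Rational(7984, 19209) (P = Mul(-15968, Pow(-38418, -1)) = Mul(-15968, Rational(-1, 38418)) = Rational(7984, 19209) ≈ 0.41564)
Add(P, Mul(-1, Function('c')(89, G))) = Add(Rational(7984, 19209), Mul(-1, Add(6, Mul(Rational(-1, 2), -130)))) = Add(Rational(7984, 19209), Mul(-1, Add(6, 65))) = Add(Rational(7984, 19209), Mul(-1, 71)) = Add(Rational(7984, 19209), -71) = Rational(-1355855, 19209)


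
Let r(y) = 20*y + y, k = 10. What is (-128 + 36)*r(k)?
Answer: -19320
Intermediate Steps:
r(y) = 21*y
(-128 + 36)*r(k) = (-128 + 36)*(21*10) = -92*210 = -19320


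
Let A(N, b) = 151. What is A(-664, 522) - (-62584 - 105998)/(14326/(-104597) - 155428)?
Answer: 406203611948/2709552807 ≈ 149.92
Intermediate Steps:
A(-664, 522) - (-62584 - 105998)/(14326/(-104597) - 155428) = 151 - (-62584 - 105998)/(14326/(-104597) - 155428) = 151 - (-168582)/(14326*(-1/104597) - 155428) = 151 - (-168582)/(-14326/104597 - 155428) = 151 - (-168582)/(-16257316842/104597) = 151 - (-168582)*(-104597)/16257316842 = 151 - 1*2938861909/2709552807 = 151 - 2938861909/2709552807 = 406203611948/2709552807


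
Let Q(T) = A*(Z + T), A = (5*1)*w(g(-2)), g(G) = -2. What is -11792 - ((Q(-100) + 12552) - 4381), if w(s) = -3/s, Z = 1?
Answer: -38441/2 ≈ -19221.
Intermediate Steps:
A = 15/2 (A = (5*1)*(-3/(-2)) = 5*(-3*(-½)) = 5*(3/2) = 15/2 ≈ 7.5000)
Q(T) = 15/2 + 15*T/2 (Q(T) = 15*(1 + T)/2 = 15/2 + 15*T/2)
-11792 - ((Q(-100) + 12552) - 4381) = -11792 - (((15/2 + (15/2)*(-100)) + 12552) - 4381) = -11792 - (((15/2 - 750) + 12552) - 4381) = -11792 - ((-1485/2 + 12552) - 4381) = -11792 - (23619/2 - 4381) = -11792 - 1*14857/2 = -11792 - 14857/2 = -38441/2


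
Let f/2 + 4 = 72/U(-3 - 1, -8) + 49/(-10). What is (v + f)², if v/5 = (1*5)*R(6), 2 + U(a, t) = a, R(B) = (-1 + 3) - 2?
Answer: 43681/25 ≈ 1747.2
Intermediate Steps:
R(B) = 0 (R(B) = 2 - 2 = 0)
U(a, t) = -2 + a
v = 0 (v = 5*((1*5)*0) = 5*(5*0) = 5*0 = 0)
f = -209/5 (f = -8 + 2*(72/(-2 + (-3 - 1)) + 49/(-10)) = -8 + 2*(72/(-2 - 4) + 49*(-⅒)) = -8 + 2*(72/(-6) - 49/10) = -8 + 2*(72*(-⅙) - 49/10) = -8 + 2*(-12 - 49/10) = -8 + 2*(-169/10) = -8 - 169/5 = -209/5 ≈ -41.800)
(v + f)² = (0 - 209/5)² = (-209/5)² = 43681/25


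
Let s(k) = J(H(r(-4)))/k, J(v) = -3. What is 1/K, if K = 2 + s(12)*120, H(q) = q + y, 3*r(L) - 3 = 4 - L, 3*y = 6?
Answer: -1/28 ≈ -0.035714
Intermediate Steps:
y = 2 (y = (⅓)*6 = 2)
r(L) = 7/3 - L/3 (r(L) = 1 + (4 - L)/3 = 1 + (4/3 - L/3) = 7/3 - L/3)
H(q) = 2 + q (H(q) = q + 2 = 2 + q)
s(k) = -3/k
K = -28 (K = 2 - 3/12*120 = 2 - 3*1/12*120 = 2 - ¼*120 = 2 - 30 = -28)
1/K = 1/(-28) = -1/28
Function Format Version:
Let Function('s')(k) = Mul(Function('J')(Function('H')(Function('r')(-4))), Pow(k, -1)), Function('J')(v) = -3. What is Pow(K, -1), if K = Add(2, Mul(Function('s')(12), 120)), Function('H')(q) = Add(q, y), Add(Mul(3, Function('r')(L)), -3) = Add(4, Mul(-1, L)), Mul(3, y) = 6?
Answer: Rational(-1, 28) ≈ -0.035714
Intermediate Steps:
y = 2 (y = Mul(Rational(1, 3), 6) = 2)
Function('r')(L) = Add(Rational(7, 3), Mul(Rational(-1, 3), L)) (Function('r')(L) = Add(1, Mul(Rational(1, 3), Add(4, Mul(-1, L)))) = Add(1, Add(Rational(4, 3), Mul(Rational(-1, 3), L))) = Add(Rational(7, 3), Mul(Rational(-1, 3), L)))
Function('H')(q) = Add(2, q) (Function('H')(q) = Add(q, 2) = Add(2, q))
Function('s')(k) = Mul(-3, Pow(k, -1))
K = -28 (K = Add(2, Mul(Mul(-3, Pow(12, -1)), 120)) = Add(2, Mul(Mul(-3, Rational(1, 12)), 120)) = Add(2, Mul(Rational(-1, 4), 120)) = Add(2, -30) = -28)
Pow(K, -1) = Pow(-28, -1) = Rational(-1, 28)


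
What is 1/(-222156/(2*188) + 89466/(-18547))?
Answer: -1743418/1038491637 ≈ -0.0016788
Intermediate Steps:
1/(-222156/(2*188) + 89466/(-18547)) = 1/(-222156/376 + 89466*(-1/18547)) = 1/(-222156*1/376 - 89466/18547) = 1/(-55539/94 - 89466/18547) = 1/(-1038491637/1743418) = -1743418/1038491637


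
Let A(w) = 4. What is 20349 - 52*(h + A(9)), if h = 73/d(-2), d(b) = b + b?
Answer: 21090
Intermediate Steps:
d(b) = 2*b
h = -73/4 (h = 73/((2*(-2))) = 73/(-4) = 73*(-¼) = -73/4 ≈ -18.250)
20349 - 52*(h + A(9)) = 20349 - 52*(-73/4 + 4) = 20349 - 52*(-57)/4 = 20349 - 1*(-741) = 20349 + 741 = 21090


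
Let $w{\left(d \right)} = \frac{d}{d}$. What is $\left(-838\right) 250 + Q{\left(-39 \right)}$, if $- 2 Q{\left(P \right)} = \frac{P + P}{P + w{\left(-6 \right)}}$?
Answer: $- \frac{7961039}{38} \approx -2.095 \cdot 10^{5}$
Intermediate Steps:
$w{\left(d \right)} = 1$
$Q{\left(P \right)} = - \frac{P}{1 + P}$ ($Q{\left(P \right)} = - \frac{\left(P + P\right) \frac{1}{P + 1}}{2} = - \frac{2 P \frac{1}{1 + P}}{2} = - \frac{P}{1 + P}$)
$\left(-838\right) 250 + Q{\left(-39 \right)} = \left(-838\right) 250 - - \frac{39}{1 - 39} = -209500 - - \frac{39}{-38} = -209500 - \left(-39\right) \left(- \frac{1}{38}\right) = -209500 - \frac{39}{38} = - \frac{7961039}{38}$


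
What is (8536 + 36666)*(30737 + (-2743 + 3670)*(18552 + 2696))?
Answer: 891728466866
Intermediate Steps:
(8536 + 36666)*(30737 + (-2743 + 3670)*(18552 + 2696)) = 45202*(30737 + 927*21248) = 45202*(30737 + 19696896) = 45202*19727633 = 891728466866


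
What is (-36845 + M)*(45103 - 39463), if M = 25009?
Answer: -66755040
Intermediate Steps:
(-36845 + M)*(45103 - 39463) = (-36845 + 25009)*(45103 - 39463) = -11836*5640 = -66755040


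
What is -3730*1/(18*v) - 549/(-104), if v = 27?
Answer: -60553/25272 ≈ -2.3960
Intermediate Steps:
-3730*1/(18*v) - 549/(-104) = -3730/(18*27) - 549/(-104) = -3730/486 - 549*(-1/104) = -3730*1/486 + 549/104 = -1865/243 + 549/104 = -60553/25272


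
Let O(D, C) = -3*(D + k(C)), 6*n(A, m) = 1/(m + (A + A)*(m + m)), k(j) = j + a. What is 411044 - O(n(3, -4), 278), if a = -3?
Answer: 42834375/104 ≈ 4.1187e+5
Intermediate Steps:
k(j) = -3 + j (k(j) = j - 3 = -3 + j)
n(A, m) = 1/(6*(m + 4*A*m)) (n(A, m) = 1/(6*(m + (A + A)*(m + m))) = 1/(6*(m + (2*A)*(2*m))) = 1/(6*(m + 4*A*m)))
O(D, C) = 9 - 3*C - 3*D (O(D, C) = -3*(D + (-3 + C)) = -3*(-3 + C + D) = 9 - 3*C - 3*D)
411044 - O(n(3, -4), 278) = 411044 - (9 - 3*278 - 1/(2*(-4)*(1 + 4*3))) = 411044 - (9 - 834 - (-1)/(2*4*(1 + 12))) = 411044 - (9 - 834 - (-1)/(2*4*13)) = 411044 - (9 - 834 - 3*(-1/312)) = 411044 - (9 - 834 + 1/104) = 411044 - 1*(-85799/104) = 411044 + 85799/104 = 42834375/104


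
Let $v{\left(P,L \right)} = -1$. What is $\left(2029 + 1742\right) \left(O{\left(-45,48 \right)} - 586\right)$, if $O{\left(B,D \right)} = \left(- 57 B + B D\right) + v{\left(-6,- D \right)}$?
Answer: $-686322$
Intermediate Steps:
$O{\left(B,D \right)} = -1 - 57 B + B D$ ($O{\left(B,D \right)} = \left(- 57 B + B D\right) - 1 = -1 - 57 B + B D$)
$\left(2029 + 1742\right) \left(O{\left(-45,48 \right)} - 586\right) = \left(2029 + 1742\right) \left(\left(-1 - -2565 - 2160\right) - 586\right) = 3771 \left(\left(-1 + 2565 - 2160\right) - 586\right) = 3771 \left(404 - 586\right) = 3771 \left(-182\right) = -686322$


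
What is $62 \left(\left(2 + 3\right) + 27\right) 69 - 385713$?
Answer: $-248817$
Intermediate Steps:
$62 \left(\left(2 + 3\right) + 27\right) 69 - 385713 = 62 \left(5 + 27\right) 69 - 385713 = 62 \cdot 32 \cdot 69 - 385713 = 1984 \cdot 69 - 385713 = 136896 - 385713 = -248817$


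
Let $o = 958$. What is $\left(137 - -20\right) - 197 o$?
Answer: $-188569$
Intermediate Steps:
$\left(137 - -20\right) - 197 o = \left(137 - -20\right) - 188726 = \left(137 + 20\right) - 188726 = 157 - 188726 = -188569$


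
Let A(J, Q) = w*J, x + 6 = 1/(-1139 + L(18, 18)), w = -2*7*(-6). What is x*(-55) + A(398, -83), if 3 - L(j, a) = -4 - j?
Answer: 37610923/1114 ≈ 33762.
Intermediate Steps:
L(j, a) = 7 + j (L(j, a) = 3 - (-4 - j) = 3 + (4 + j) = 7 + j)
w = 84 (w = -14*(-6) = 84)
x = -6685/1114 (x = -6 + 1/(-1139 + (7 + 18)) = -6 + 1/(-1139 + 25) = -6 + 1/(-1114) = -6 - 1/1114 = -6685/1114 ≈ -6.0009)
A(J, Q) = 84*J
x*(-55) + A(398, -83) = -6685/1114*(-55) + 84*398 = 367675/1114 + 33432 = 37610923/1114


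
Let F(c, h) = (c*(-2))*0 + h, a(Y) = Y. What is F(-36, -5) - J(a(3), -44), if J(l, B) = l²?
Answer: -14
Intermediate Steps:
F(c, h) = h (F(c, h) = -2*c*0 + h = 0 + h = h)
F(-36, -5) - J(a(3), -44) = -5 - 1*3² = -5 - 1*9 = -5 - 9 = -14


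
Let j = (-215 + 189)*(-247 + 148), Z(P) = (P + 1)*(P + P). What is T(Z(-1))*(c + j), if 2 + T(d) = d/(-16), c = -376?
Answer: -4396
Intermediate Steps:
Z(P) = 2*P*(1 + P) (Z(P) = (1 + P)*(2*P) = 2*P*(1 + P))
j = 2574 (j = -26*(-99) = 2574)
T(d) = -2 - d/16 (T(d) = -2 + d/(-16) = -2 + d*(-1/16) = -2 - d/16)
T(Z(-1))*(c + j) = (-2 - (-1)*(1 - 1)/8)*(-376 + 2574) = (-2 - (-1)*0/8)*2198 = (-2 - 1/16*0)*2198 = (-2 + 0)*2198 = -2*2198 = -4396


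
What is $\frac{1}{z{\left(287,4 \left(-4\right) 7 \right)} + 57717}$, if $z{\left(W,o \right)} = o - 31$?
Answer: $\frac{1}{57574} \approx 1.7369 \cdot 10^{-5}$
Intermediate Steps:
$z{\left(W,o \right)} = -31 + o$ ($z{\left(W,o \right)} = o - 31 = -31 + o$)
$\frac{1}{z{\left(287,4 \left(-4\right) 7 \right)} + 57717} = \frac{1}{\left(-31 + 4 \left(-4\right) 7\right) + 57717} = \frac{1}{\left(-31 - 112\right) + 57717} = \frac{1}{-143 + 57717} = \frac{1}{57574}$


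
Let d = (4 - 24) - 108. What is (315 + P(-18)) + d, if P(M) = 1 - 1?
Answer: 187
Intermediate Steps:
P(M) = 0
d = -128 (d = -20 - 108 = -128)
(315 + P(-18)) + d = (315 + 0) - 128 = 315 - 128 = 187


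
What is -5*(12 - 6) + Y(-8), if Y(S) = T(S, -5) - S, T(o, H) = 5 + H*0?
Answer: -17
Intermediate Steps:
T(o, H) = 5 (T(o, H) = 5 + 0 = 5)
Y(S) = 5 - S
-5*(12 - 6) + Y(-8) = -5*(12 - 6) + (5 - 1*(-8)) = -5*6 + (5 + 8) = -30 + 13 = -17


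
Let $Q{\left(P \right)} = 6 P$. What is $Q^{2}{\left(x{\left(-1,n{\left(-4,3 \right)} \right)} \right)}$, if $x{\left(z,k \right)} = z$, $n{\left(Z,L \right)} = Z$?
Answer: $36$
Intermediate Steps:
$Q^{2}{\left(x{\left(-1,n{\left(-4,3 \right)} \right)} \right)} = \left(6 \left(-1\right)\right)^{2} = \left(-6\right)^{2} = 36$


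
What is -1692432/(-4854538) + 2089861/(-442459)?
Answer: -276366996145/63174530263 ≈ -4.3747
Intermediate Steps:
-1692432/(-4854538) + 2089861/(-442459) = -1692432*(-1/4854538) + 2089861*(-1/442459) = 846216/2427269 - 122933/26027 = -276366996145/63174530263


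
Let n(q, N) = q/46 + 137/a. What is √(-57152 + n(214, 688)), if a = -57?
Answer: 2*I*√24556119441/1311 ≈ 239.06*I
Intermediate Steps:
n(q, N) = -137/57 + q/46 (n(q, N) = q/46 + 137/(-57) = q*(1/46) + 137*(-1/57) = q/46 - 137/57 = -137/57 + q/46)
√(-57152 + n(214, 688)) = √(-57152 + (-137/57 + (1/46)*214)) = √(-57152 + (-137/57 + 107/23)) = √(-57152 + 2948/1311) = √(-74923324/1311) = 2*I*√24556119441/1311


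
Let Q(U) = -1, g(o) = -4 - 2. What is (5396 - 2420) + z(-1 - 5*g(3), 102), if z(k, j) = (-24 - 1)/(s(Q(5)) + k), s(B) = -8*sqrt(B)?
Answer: 538511/181 - 40*I/181 ≈ 2975.2 - 0.22099*I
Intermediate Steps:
g(o) = -6
z(k, j) = -25/(k - 8*I) (z(k, j) = (-24 - 1)/(-8*I + k) = -25/(-8*I + k) = -25/(k - 8*I))
(5396 - 2420) + z(-1 - 5*g(3), 102) = (5396 - 2420) - 25/((-1 - 5*(-6)) - 8*I) = 2976 - 25/((-1 + 30) - 8*I) = 2976 - 25*(29 + 8*I)/905 = 2976 - 5*(29 + 8*I)/181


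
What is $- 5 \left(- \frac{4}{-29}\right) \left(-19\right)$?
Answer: $\frac{380}{29} \approx 13.103$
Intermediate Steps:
$- 5 \left(- \frac{4}{-29}\right) \left(-19\right) = - 5 \left(\left(-4\right) \left(- \frac{1}{29}\right)\right) \left(-19\right) = \left(-5\right) \frac{4}{29} \left(-19\right) = \left(- \frac{20}{29}\right) \left(-19\right) = \frac{380}{29}$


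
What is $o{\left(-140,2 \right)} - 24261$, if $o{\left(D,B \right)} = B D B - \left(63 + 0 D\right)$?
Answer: $-24884$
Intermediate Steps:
$o{\left(D,B \right)} = -63 + D B^{2}$ ($o{\left(D,B \right)} = D B^{2} + \left(0 - 63\right) = D B^{2} - 63 = -63 + D B^{2}$)
$o{\left(-140,2 \right)} - 24261 = \left(-63 - 140 \cdot 2^{2}\right) - 24261 = \left(-63 - 560\right) - 24261 = -623 - 24261 = -24884$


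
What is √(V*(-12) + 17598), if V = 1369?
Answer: 3*√130 ≈ 34.205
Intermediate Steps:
√(V*(-12) + 17598) = √(1369*(-12) + 17598) = √(-16428 + 17598) = √1170 = 3*√130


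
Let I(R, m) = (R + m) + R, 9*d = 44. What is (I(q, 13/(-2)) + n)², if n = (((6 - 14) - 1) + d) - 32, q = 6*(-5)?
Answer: 3411409/324 ≈ 10529.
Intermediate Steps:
d = 44/9 (d = (⅑)*44 = 44/9 ≈ 4.8889)
q = -30
I(R, m) = m + 2*R
n = -325/9 (n = (((6 - 14) - 1) + 44/9) - 32 = ((-8 - 1) + 44/9) - 32 = (-9 + 44/9) - 32 = -37/9 - 32 = -325/9 ≈ -36.111)
(I(q, 13/(-2)) + n)² = ((13/(-2) + 2*(-30)) - 325/9)² = ((13*(-½) - 60) - 325/9)² = ((-13/2 - 60) - 325/9)² = (-133/2 - 325/9)² = (-1847/18)² = 3411409/324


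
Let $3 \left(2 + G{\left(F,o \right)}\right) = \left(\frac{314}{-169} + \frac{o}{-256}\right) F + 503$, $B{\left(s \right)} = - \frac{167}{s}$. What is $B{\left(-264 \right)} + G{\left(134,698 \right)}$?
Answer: $- \frac{13733645}{356928} \approx -38.477$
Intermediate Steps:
$G{\left(F,o \right)} = \frac{497}{3} + \frac{F \left(- \frac{314}{169} - \frac{o}{256}\right)}{3}$ ($G{\left(F,o \right)} = -2 + \frac{\left(\frac{314}{-169} + \frac{o}{-256}\right) F + 503}{3} = -2 + \frac{\left(314 \left(- \frac{1}{169}\right) + o \left(- \frac{1}{256}\right)\right) F + 503}{3} = -2 + \frac{\left(- \frac{314}{169} - \frac{o}{256}\right) F + 503}{3} = -2 + \frac{F \left(- \frac{314}{169} - \frac{o}{256}\right) + 503}{3} = -2 + \frac{503 + F \left(- \frac{314}{169} - \frac{o}{256}\right)}{3} = -2 + \left(\frac{503}{3} + \frac{F \left(- \frac{314}{169} - \frac{o}{256}\right)}{3}\right) = \frac{497}{3} + \frac{F \left(- \frac{314}{169} - \frac{o}{256}\right)}{3}$)
$B{\left(-264 \right)} + G{\left(134,698 \right)} = - \frac{167}{-264} - \left(- \frac{41917}{507} + \frac{23383}{192}\right) = \left(-167\right) \left(- \frac{1}{264}\right) - \frac{423013}{10816} = \frac{167}{264} - \frac{423013}{10816} = - \frac{13733645}{356928}$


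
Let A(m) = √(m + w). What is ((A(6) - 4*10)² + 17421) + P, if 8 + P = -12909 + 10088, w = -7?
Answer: 16191 - 80*I ≈ 16191.0 - 80.0*I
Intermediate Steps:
P = -2829 (P = -8 + (-12909 + 10088) = -8 - 2821 = -2829)
A(m) = √(-7 + m) (A(m) = √(m - 7) = √(-7 + m))
((A(6) - 4*10)² + 17421) + P = ((√(-7 + 6) - 4*10)² + 17421) - 2829 = ((√(-1) - 40)² + 17421) - 2829 = ((I - 40)² + 17421) - 2829 = ((-40 + I)² + 17421) - 2829 = (17421 + (-40 + I)²) - 2829 = 14592 + (-40 + I)²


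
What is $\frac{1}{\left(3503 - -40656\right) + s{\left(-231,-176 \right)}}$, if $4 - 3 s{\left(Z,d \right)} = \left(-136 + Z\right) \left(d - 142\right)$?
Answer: $\frac{3}{15775} \approx 0.00019017$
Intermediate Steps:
$s{\left(Z,d \right)} = \frac{4}{3} - \frac{\left(-142 + d\right) \left(-136 + Z\right)}{3}$ ($s{\left(Z,d \right)} = \frac{4}{3} - \frac{\left(-136 + Z\right) \left(d - 142\right)}{3} = \frac{4}{3} - \frac{\left(-136 + Z\right) \left(-142 + d\right)}{3} = \frac{4}{3} - \frac{\left(-142 + d\right) \left(-136 + Z\right)}{3}$)
$\frac{1}{\left(3503 - -40656\right) + s{\left(-231,-176 \right)}} = \frac{1}{\left(3503 - -40656\right) + \left(-6436 + \frac{136}{3} \left(-176\right) + \frac{142}{3} \left(-231\right) - \left(-77\right) \left(-176\right)\right)} = \frac{1}{\left(3503 + 40656\right) - \frac{116702}{3}} = \frac{1}{44159 - \frac{116702}{3}} = \frac{1}{\frac{15775}{3}} = \frac{3}{15775}$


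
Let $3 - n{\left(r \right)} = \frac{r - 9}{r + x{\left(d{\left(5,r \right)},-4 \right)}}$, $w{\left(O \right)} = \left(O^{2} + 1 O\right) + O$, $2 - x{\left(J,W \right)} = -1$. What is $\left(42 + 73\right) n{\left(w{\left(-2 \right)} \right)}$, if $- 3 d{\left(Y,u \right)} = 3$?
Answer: $690$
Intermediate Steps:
$d{\left(Y,u \right)} = -1$ ($d{\left(Y,u \right)} = \left(- \frac{1}{3}\right) 3 = -1$)
$x{\left(J,W \right)} = 3$ ($x{\left(J,W \right)} = 2 - -1 = 2 + 1 = 3$)
$w{\left(O \right)} = O^{2} + 2 O$ ($w{\left(O \right)} = \left(O^{2} + O\right) + O = \left(O + O^{2}\right) + O = O^{2} + 2 O$)
$n{\left(r \right)} = 3 - \frac{-9 + r}{3 + r}$ ($n{\left(r \right)} = 3 - \frac{r - 9}{r + 3} = 3 - \frac{-9 + r}{3 + r}$)
$\left(42 + 73\right) n{\left(w{\left(-2 \right)} \right)} = \left(42 + 73\right) \frac{2 \left(9 - 2 \left(2 - 2\right)\right)}{3 - 2 \left(2 - 2\right)} = 115 \frac{2 \left(9 - 0\right)}{3 - 0} = 115 \frac{2 \left(9 + 0\right)}{3 + 0} = 115 \cdot 2 \cdot \frac{1}{3} \cdot 9 = 115 \cdot 6 = 690$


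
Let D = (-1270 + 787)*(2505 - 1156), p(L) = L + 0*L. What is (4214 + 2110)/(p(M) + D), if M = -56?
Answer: -6324/651623 ≈ -0.0097050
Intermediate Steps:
p(L) = L (p(L) = L + 0 = L)
D = -651567 (D = -483*1349 = -651567)
(4214 + 2110)/(p(M) + D) = (4214 + 2110)/(-56 - 651567) = 6324/(-651623) = 6324*(-1/651623) = -6324/651623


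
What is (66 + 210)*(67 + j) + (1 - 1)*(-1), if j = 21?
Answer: 24288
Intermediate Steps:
(66 + 210)*(67 + j) + (1 - 1)*(-1) = (66 + 210)*(67 + 21) + (1 - 1)*(-1) = 276*88 + 0*(-1) = 24288 + 0 = 24288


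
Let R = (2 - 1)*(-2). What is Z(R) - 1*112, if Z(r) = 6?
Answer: -106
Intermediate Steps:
R = -2 (R = 1*(-2) = -2)
Z(R) - 1*112 = 6 - 1*112 = 6 - 112 = -106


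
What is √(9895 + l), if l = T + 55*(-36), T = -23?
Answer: 2*√1973 ≈ 88.837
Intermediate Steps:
l = -2003 (l = -23 + 55*(-36) = -23 - 1980 = -2003)
√(9895 + l) = √(9895 - 2003) = √7892 = 2*√1973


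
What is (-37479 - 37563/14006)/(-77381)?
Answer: 524968437/1083798286 ≈ 0.48438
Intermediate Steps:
(-37479 - 37563/14006)/(-77381) = (-37479 - 37563*1/14006)*(-1/77381) = (-37479 - 37563/14006)*(-1/77381) = -524968437/14006*(-1/77381) = 524968437/1083798286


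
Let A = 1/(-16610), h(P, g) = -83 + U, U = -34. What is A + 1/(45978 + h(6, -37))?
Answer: -29251/761751210 ≈ -3.8400e-5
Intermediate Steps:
h(P, g) = -117 (h(P, g) = -83 - 34 = -117)
A = -1/16610 ≈ -6.0205e-5
A + 1/(45978 + h(6, -37)) = -1/16610 + 1/(45978 - 117) = -1/16610 + 1/45861 = -29251/761751210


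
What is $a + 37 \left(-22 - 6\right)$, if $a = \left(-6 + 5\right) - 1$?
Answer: $-1038$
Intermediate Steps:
$a = -2$ ($a = -1 - 1 = -2$)
$a + 37 \left(-22 - 6\right) = -2 + 37 \left(-22 - 6\right) = -2 + 37 \left(-28\right) = -2 - 1036 = -1038$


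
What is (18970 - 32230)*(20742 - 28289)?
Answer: 100073220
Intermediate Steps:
(18970 - 32230)*(20742 - 28289) = -13260*(-7547) = 100073220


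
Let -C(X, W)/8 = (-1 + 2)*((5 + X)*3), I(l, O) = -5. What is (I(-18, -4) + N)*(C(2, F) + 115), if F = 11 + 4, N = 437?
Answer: -22896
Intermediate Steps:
F = 15
C(X, W) = -120 - 24*X (C(X, W) = -8*(-1 + 2)*(5 + X)*3 = -8*(15 + 3*X) = -120 - 24*X)
(I(-18, -4) + N)*(C(2, F) + 115) = (-5 + 437)*((-120 - 24*2) + 115) = 432*((-120 - 48) + 115) = 432*(-168 + 115) = 432*(-53) = -22896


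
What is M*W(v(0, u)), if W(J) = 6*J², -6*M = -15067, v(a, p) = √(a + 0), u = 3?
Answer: 0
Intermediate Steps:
v(a, p) = √a
M = 15067/6 (M = -⅙*(-15067) = 15067/6 ≈ 2511.2)
M*W(v(0, u)) = 15067*(6*(√0)²)/6 = 15067*(6*0²)/6 = 15067*(6*0)/6 = (15067/6)*0 = 0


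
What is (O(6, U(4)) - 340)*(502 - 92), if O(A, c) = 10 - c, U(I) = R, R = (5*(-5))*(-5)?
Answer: -186550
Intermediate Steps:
R = 125 (R = -25*(-5) = 125)
U(I) = 125
(O(6, U(4)) - 340)*(502 - 92) = ((10 - 1*125) - 340)*(502 - 92) = ((10 - 125) - 340)*410 = (-115 - 340)*410 = -455*410 = -186550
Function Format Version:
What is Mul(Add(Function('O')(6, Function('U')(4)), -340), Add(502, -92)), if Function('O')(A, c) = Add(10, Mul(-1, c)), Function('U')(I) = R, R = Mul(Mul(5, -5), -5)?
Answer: -186550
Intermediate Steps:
R = 125 (R = Mul(-25, -5) = 125)
Function('U')(I) = 125
Mul(Add(Function('O')(6, Function('U')(4)), -340), Add(502, -92)) = Mul(Add(Add(10, Mul(-1, 125)), -340), Add(502, -92)) = Mul(Add(Add(10, -125), -340), 410) = Mul(Add(-115, -340), 410) = Mul(-455, 410) = -186550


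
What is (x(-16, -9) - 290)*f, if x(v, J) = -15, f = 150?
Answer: -45750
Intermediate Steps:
(x(-16, -9) - 290)*f = (-15 - 290)*150 = -305*150 = -45750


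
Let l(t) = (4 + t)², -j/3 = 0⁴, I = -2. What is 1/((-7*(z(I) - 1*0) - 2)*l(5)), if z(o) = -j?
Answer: -1/162 ≈ -0.0061728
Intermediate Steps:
j = 0 (j = -3*0⁴ = -3*0 = 0)
z(o) = 0 (z(o) = -1*0 = 0)
1/((-7*(z(I) - 1*0) - 2)*l(5)) = 1/((-7*(0 - 1*0) - 2)*(4 + 5)²) = 1/((-7*(0 + 0) - 2)*9²) = 1/((-7*0 - 2)*81) = 1/((0 - 2)*81) = 1/(-2*81) = 1/(-162) = -1/162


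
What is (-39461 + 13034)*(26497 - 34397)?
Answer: 208773300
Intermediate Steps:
(-39461 + 13034)*(26497 - 34397) = -26427*(-7900) = 208773300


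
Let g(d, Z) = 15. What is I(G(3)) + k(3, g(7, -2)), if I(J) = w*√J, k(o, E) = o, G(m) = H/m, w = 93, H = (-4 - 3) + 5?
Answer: 3 + 31*I*√6 ≈ 3.0 + 75.934*I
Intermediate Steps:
H = -2 (H = -7 + 5 = -2)
G(m) = -2/m
I(J) = 93*√J
I(G(3)) + k(3, g(7, -2)) = 93*√(-2/3) + 3 = 93*√(-2*⅓) + 3 = 93*√(-⅔) + 3 = 93*(I*√6/3) + 3 = 31*I*√6 + 3 = 3 + 31*I*√6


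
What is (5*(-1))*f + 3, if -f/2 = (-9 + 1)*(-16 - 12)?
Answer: 2243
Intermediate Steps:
f = -448 (f = -2*(-9 + 1)*(-16 - 12) = -(-16)*(-28) = -2*224 = -448)
(5*(-1))*f + 3 = (5*(-1))*(-448) + 3 = -5*(-448) + 3 = 2240 + 3 = 2243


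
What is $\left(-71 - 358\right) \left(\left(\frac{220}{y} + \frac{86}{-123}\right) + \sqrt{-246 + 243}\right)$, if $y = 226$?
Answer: $- \frac{545116}{4633} - 429 i \sqrt{3} \approx -117.66 - 743.05 i$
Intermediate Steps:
$\left(-71 - 358\right) \left(\left(\frac{220}{y} + \frac{86}{-123}\right) + \sqrt{-246 + 243}\right) = \left(-71 - 358\right) \left(\left(\frac{220}{226} + \frac{86}{-123}\right) + \sqrt{-246 + 243}\right) = - 429 \left(\left(220 \cdot \frac{1}{226} + 86 \left(- \frac{1}{123}\right)\right) + \sqrt{-3}\right) = - 429 \left(\left(\frac{110}{113} - \frac{86}{123}\right) + i \sqrt{3}\right) = - 429 \left(\frac{3812}{13899} + i \sqrt{3}\right) = - \frac{545116}{4633} - 429 i \sqrt{3}$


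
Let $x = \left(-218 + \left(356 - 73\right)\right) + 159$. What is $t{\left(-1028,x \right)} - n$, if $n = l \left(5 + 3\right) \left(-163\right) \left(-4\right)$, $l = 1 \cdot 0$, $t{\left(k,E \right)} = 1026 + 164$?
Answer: $1190$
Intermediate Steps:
$x = 224$ ($x = \left(-218 + \left(356 - 73\right)\right) + 159 = \left(-218 + 283\right) + 159 = 65 + 159 = 224$)
$t{\left(k,E \right)} = 1190$
$l = 0$
$n = 0$ ($n = 0 \left(5 + 3\right) \left(-163\right) \left(-4\right) = 0 \cdot 8 \left(-163\right) \left(-4\right) = 0 \left(-163\right) \left(-4\right) = 0 \left(-4\right) = 0$)
$t{\left(-1028,x \right)} - n = 1190 - 0 = 1190 + 0 = 1190$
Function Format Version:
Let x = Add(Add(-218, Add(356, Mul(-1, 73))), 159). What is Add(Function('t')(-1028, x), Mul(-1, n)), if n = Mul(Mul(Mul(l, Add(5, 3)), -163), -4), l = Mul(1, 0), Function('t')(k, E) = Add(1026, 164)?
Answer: 1190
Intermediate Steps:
x = 224 (x = Add(Add(-218, Add(356, -73)), 159) = Add(Add(-218, 283), 159) = Add(65, 159) = 224)
Function('t')(k, E) = 1190
l = 0
n = 0 (n = Mul(Mul(Mul(0, Add(5, 3)), -163), -4) = Mul(Mul(Mul(0, 8), -163), -4) = Mul(Mul(0, -163), -4) = Mul(0, -4) = 0)
Add(Function('t')(-1028, x), Mul(-1, n)) = Add(1190, Mul(-1, 0)) = Add(1190, 0) = 1190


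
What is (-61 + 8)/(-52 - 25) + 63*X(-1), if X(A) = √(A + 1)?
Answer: 53/77 ≈ 0.68831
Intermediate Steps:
X(A) = √(1 + A)
(-61 + 8)/(-52 - 25) + 63*X(-1) = (-61 + 8)/(-52 - 25) + 63*√(1 - 1) = -53/(-77) + 63*√0 = -53*(-1/77) + 63*0 = 53/77 + 0 = 53/77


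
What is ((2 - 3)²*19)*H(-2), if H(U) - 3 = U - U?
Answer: 57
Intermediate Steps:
H(U) = 3 (H(U) = 3 + (U - U) = 3 + 0 = 3)
((2 - 3)²*19)*H(-2) = ((2 - 3)²*19)*3 = ((-1)²*19)*3 = (1*19)*3 = 19*3 = 57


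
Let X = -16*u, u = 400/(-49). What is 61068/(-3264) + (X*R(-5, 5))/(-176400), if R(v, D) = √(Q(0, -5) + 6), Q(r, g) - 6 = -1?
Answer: -5089/272 - 16*√11/21609 ≈ -18.712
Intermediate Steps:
u = -400/49 (u = 400*(-1/49) = -400/49 ≈ -8.1633)
Q(r, g) = 5 (Q(r, g) = 6 - 1 = 5)
X = 6400/49 (X = -16*(-400/49) = 6400/49 ≈ 130.61)
R(v, D) = √11 (R(v, D) = √(5 + 6) = √11)
61068/(-3264) + (X*R(-5, 5))/(-176400) = 61068/(-3264) + (6400*√11/49)/(-176400) = 61068*(-1/3264) + (6400*√11/49)*(-1/176400) = -5089/272 - 16*√11/21609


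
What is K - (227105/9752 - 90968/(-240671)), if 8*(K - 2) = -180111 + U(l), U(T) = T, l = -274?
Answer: -249867132031/11070866 ≈ -22570.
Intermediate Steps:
K = -180369/8 (K = 2 + (-180111 - 274)/8 = 2 + (⅛)*(-180385) = 2 - 180385/8 = -180369/8 ≈ -22546.)
K - (227105/9752 - 90968/(-240671)) = -180369/8 - (227105/9752 - 90968/(-240671)) = -180369/8 - (227105*(1/9752) - 90968*(-1/240671)) = -180369/8 - (4285/184 + 90968/240671) = -180369/8 - 1*1048013347/44283464 = -180369/8 - 1048013347/44283464 = -249867132031/11070866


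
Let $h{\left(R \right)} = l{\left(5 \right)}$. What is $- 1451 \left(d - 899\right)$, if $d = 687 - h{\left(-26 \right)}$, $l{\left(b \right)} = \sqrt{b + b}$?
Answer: $307612 + 1451 \sqrt{10} \approx 3.122 \cdot 10^{5}$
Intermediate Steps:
$l{\left(b \right)} = \sqrt{2} \sqrt{b}$ ($l{\left(b \right)} = \sqrt{2 b} = \sqrt{2} \sqrt{b}$)
$h{\left(R \right)} = \sqrt{10}$ ($h{\left(R \right)} = \sqrt{2} \sqrt{5} = \sqrt{10}$)
$d = 687 - \sqrt{10} \approx 683.84$
$- 1451 \left(d - 899\right) = - 1451 \left(\left(687 - \sqrt{10}\right) - 899\right) = - 1451 \left(-212 - \sqrt{10}\right) = 307612 + 1451 \sqrt{10}$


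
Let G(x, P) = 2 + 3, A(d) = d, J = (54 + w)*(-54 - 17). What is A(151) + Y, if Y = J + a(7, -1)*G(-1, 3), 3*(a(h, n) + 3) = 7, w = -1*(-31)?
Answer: -17662/3 ≈ -5887.3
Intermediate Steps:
w = 31
a(h, n) = -2/3 (a(h, n) = -3 + (1/3)*7 = -3 + 7/3 = -2/3)
J = -6035 (J = (54 + 31)*(-54 - 17) = 85*(-71) = -6035)
G(x, P) = 5
Y = -18115/3 (Y = -6035 - 2/3*5 = -6035 - 10/3 = -18115/3 ≈ -6038.3)
A(151) + Y = 151 - 18115/3 = -17662/3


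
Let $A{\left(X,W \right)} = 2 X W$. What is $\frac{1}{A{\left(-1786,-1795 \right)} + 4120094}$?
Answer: $\frac{1}{10531834} \approx 9.495 \cdot 10^{-8}$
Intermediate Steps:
$A{\left(X,W \right)} = 2 W X$
$\frac{1}{A{\left(-1786,-1795 \right)} + 4120094} = \frac{1}{2 \left(-1795\right) \left(-1786\right) + 4120094} = \frac{1}{6411740 + 4120094} = \frac{1}{10531834}$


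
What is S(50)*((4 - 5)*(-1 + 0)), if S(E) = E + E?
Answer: 100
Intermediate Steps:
S(E) = 2*E
S(50)*((4 - 5)*(-1 + 0)) = (2*50)*((4 - 5)*(-1 + 0)) = 100*(-1*(-1)) = 100*1 = 100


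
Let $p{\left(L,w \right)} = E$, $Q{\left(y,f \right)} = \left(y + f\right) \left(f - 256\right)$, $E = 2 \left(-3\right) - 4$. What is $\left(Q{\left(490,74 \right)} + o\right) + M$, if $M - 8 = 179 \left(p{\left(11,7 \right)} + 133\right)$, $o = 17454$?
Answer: $-63169$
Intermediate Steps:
$E = -10$ ($E = -6 - 4 = -10$)
$Q{\left(y,f \right)} = \left(-256 + f\right) \left(f + y\right)$ ($Q{\left(y,f \right)} = \left(f + y\right) \left(-256 + f\right) = \left(-256 + f\right) \left(f + y\right)$)
$p{\left(L,w \right)} = -10$
$M = 22025$ ($M = 8 + 179 \left(-10 + 133\right) = 8 + 179 \cdot 123 = 8 + 22017 = 22025$)
$\left(Q{\left(490,74 \right)} + o\right) + M = \left(\left(74^{2} - 18944 - 125440 + 74 \cdot 490\right) + 17454\right) + 22025 = \left(\left(5476 - 18944 - 125440 + 36260\right) + 17454\right) + 22025 = \left(-102648 + 17454\right) + 22025 = -85194 + 22025 = -63169$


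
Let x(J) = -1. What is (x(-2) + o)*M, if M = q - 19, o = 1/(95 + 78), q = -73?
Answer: 15824/173 ≈ 91.468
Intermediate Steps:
o = 1/173 ≈ 0.0057803
M = -92 (M = -73 - 19 = -92)
(x(-2) + o)*M = (-1 + 1/173)*(-92) = -172/173*(-92) = 15824/173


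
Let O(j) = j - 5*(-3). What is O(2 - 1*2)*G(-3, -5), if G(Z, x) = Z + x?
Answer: -120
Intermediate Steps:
O(j) = 15 + j (O(j) = j + 15 = 15 + j)
O(2 - 1*2)*G(-3, -5) = (15 + (2 - 1*2))*(-3 - 5) = (15 + (2 - 2))*(-8) = (15 + 0)*(-8) = 15*(-8) = -120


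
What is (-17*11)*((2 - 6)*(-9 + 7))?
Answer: -1496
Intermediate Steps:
(-17*11)*((2 - 6)*(-9 + 7)) = -(-748)*(-2) = -187*8 = -1496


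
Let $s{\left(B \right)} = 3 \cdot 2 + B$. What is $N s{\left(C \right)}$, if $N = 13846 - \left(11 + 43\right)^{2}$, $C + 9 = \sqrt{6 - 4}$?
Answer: $-32790 + 10930 \sqrt{2} \approx -17333.0$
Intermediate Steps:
$C = -9 + \sqrt{2}$ ($C = -9 + \sqrt{6 - 4} = -9 + \sqrt{2} \approx -7.5858$)
$s{\left(B \right)} = 6 + B$
$N = 10930$ ($N = 13846 - 54^{2} = 13846 - 2916 = 10930$)
$N s{\left(C \right)} = 10930 \left(6 - \left(9 - \sqrt{2}\right)\right) = 10930 \left(-3 + \sqrt{2}\right) = -32790 + 10930 \sqrt{2}$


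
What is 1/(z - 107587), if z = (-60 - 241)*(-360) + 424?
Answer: 1/1197 ≈ 0.00083542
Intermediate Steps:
z = 108784 (z = -301*(-360) + 424 = 108360 + 424 = 108784)
1/(z - 107587) = 1/(108784 - 107587) = 1/1197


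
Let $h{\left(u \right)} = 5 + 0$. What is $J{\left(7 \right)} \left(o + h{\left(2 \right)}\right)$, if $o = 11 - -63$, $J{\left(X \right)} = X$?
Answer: $553$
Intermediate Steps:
$h{\left(u \right)} = 5$
$o = 74$ ($o = 11 + 63 = 74$)
$J{\left(7 \right)} \left(o + h{\left(2 \right)}\right) = 7 \left(74 + 5\right) = 7 \cdot 79 = 553$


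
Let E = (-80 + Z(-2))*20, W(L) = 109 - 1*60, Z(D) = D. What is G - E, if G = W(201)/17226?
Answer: 28250689/17226 ≈ 1640.0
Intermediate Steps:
W(L) = 49 (W(L) = 109 - 60 = 49)
E = -1640 (E = (-80 - 2)*20 = -82*20 = -1640)
G = 49/17226 ≈ 0.0028445
G - E = 49/17226 - 1*(-1640) = 49/17226 + 1640 = 28250689/17226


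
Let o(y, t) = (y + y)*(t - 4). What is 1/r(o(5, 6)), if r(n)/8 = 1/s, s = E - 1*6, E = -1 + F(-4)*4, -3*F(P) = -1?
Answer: -17/24 ≈ -0.70833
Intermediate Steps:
F(P) = ⅓ (F(P) = -⅓*(-1) = ⅓)
o(y, t) = 2*y*(-4 + t) (o(y, t) = (2*y)*(-4 + t) = 2*y*(-4 + t))
E = ⅓ (E = -1 + (⅓)*4 = -1 + 4/3 = ⅓ ≈ 0.33333)
s = -17/3 (s = ⅓ - 1*6 = ⅓ - 6 = -17/3 ≈ -5.6667)
r(n) = -24/17 (r(n) = 8/(-17/3) = 8*(-3/17) = -24/17)
1/r(o(5, 6)) = 1/(-24/17) = -17/24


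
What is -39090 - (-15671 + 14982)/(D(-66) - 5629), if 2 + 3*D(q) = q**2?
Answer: -489917037/12533 ≈ -39090.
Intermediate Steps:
D(q) = -2/3 + q**2/3
-39090 - (-15671 + 14982)/(D(-66) - 5629) = -39090 - (-15671 + 14982)/((-2/3 + (1/3)*(-66)**2) - 5629) = -39090 - (-689)/((-2/3 + (1/3)*4356) - 5629) = -39090 - (-689)/((-2/3 + 1452) - 5629) = -39090 - (-689)/(4354/3 - 5629) = -39090 - (-689)/(-12533/3) = -39090 - (-689)*(-3)/12533 = -39090 - 1*2067/12533 = -39090 - 2067/12533 = -489917037/12533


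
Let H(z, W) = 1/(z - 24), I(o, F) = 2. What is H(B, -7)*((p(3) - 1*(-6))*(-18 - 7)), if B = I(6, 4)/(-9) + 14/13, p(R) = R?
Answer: 26325/2708 ≈ 9.7212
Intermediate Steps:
B = 100/117 (B = 2/(-9) + 14/13 = 2*(-1/9) + 14*(1/13) = -2/9 + 14/13 = 100/117 ≈ 0.85470)
H(z, W) = 1/(-24 + z)
H(B, -7)*((p(3) - 1*(-6))*(-18 - 7)) = ((3 - 1*(-6))*(-18 - 7))/(-24 + 100/117) = ((3 + 6)*(-25))/(-2708/117) = -1053*(-25)/2708 = -117/2708*(-225) = 26325/2708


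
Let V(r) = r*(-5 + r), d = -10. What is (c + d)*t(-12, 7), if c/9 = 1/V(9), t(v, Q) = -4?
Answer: 39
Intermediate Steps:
c = 1/4 (c = 9/((9*(-5 + 9))) = 9/((9*4)) = 9/36 = 9*(1/36) = 1/4 ≈ 0.25000)
(c + d)*t(-12, 7) = (1/4 - 10)*(-4) = -39/4*(-4) = 39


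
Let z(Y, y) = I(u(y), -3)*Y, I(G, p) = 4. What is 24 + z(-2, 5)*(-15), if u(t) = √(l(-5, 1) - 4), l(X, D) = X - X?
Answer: 144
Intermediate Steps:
l(X, D) = 0
u(t) = 2*I (u(t) = √(0 - 4) = √(-4) = 2*I)
z(Y, y) = 4*Y
24 + z(-2, 5)*(-15) = 24 + (4*(-2))*(-15) = 24 - 8*(-15) = 24 + 120 = 144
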